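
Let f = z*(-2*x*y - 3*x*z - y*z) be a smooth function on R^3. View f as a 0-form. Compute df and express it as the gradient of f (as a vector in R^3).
df = (z*(-2*y - 3*z)) dx + (z*(-2*x - z)) dy + (-2*x*y - 6*x*z - 2*y*z) dz; grad f = (z*(-2*y - 3*z), z*(-2*x - z), -2*x*y - 6*x*z - 2*y*z)

For a 0-form f, d f = (∂f/∂x) dx + (∂f/∂y) dy + (∂f/∂z) dz. The components of the vector representation are exactly the entries of grad f in Cartesian coordinates:
  ∂f/∂x = z*(-2*y - 3*z)
  ∂f/∂y = z*(-2*x - z)
  ∂f/∂z = -2*x*y - 6*x*z - 2*y*z.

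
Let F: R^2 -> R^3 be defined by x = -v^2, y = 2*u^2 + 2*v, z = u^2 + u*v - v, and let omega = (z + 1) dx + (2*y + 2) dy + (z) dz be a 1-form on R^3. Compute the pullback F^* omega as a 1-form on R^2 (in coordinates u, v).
F^* omega = (18*u^3 + 3*u^2*v + u*v^2 + 14*u*v + 8*u - v^2) du + (u^3 - u^2*v + 7*u^2 - 2*u*v^2 - 2*u*v + 2*v^2 + 7*v + 4) dv

Using F^*(f dg) = (f ∘ F) d(g ∘ F), substitute each coordinate x_i by F_i(u, v) in f_i, and replace dx_i by d F_i = (∂F_i/∂u) du + (∂F_i/∂v) dv.
  For the x component: f_1(F) = u^2 + u*v - v + 1; d F_1 = (0) du + (-2*v) dv
  For the y component: f_2(F) = 4*u^2 + 4*v + 2; d F_2 = (4*u) du + (2) dv
  For the z component: f_3(F) = u^2 + u*v - v; d F_3 = (2*u + v) du + (u - 1) dv
Combining and collecting du, dv coefficients:
  coeff of du: 18*u^3 + 3*u^2*v + u*v^2 + 14*u*v + 8*u - v^2
  coeff of dv: u^3 - u^2*v + 7*u^2 - 2*u*v^2 - 2*u*v + 2*v^2 + 7*v + 4
F^* omega = (18*u^3 + 3*u^2*v + u*v^2 + 14*u*v + 8*u - v^2) du + (u^3 - u^2*v + 7*u^2 - 2*u*v^2 - 2*u*v + 2*v^2 + 7*v + 4) dv.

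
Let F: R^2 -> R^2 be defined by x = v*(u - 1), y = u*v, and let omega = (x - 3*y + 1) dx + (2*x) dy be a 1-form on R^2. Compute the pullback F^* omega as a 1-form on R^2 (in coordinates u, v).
F^* omega = (v*(1 - 3*v)) du + (-u*v + u + v - 1) dv

Using F^*(f dg) = (f ∘ F) d(g ∘ F), substitute each coordinate x_i by F_i(u, v) in f_i, and replace dx_i by d F_i = (∂F_i/∂u) du + (∂F_i/∂v) dv.
  For the x component: f_1(F) = -2*u*v - v + 1; d F_1 = (v) du + (u - 1) dv
  For the y component: f_2(F) = 2*v*(u - 1); d F_2 = (v) du + (u) dv
Combining and collecting du, dv coefficients:
  coeff of du: v*(1 - 3*v)
  coeff of dv: -u*v + u + v - 1
F^* omega = (v*(1 - 3*v)) du + (-u*v + u + v - 1) dv.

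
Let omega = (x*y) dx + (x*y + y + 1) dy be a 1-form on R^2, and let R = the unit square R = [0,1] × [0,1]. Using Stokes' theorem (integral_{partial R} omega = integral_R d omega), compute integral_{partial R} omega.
integral_(partial R) omega = 0

Stokes: integral_partial_R omega = integral_R d omega with d omega = (∂Q/∂x - ∂P/∂y) dx ∧ dy.
  ∂Q/∂x = y
  ∂P/∂y = x
  integrand = ∂Q/∂x - ∂P/∂y = -x + y.
Integrating over R: integral_0^1 integral_0^1 (-x + y) dx dy = 0.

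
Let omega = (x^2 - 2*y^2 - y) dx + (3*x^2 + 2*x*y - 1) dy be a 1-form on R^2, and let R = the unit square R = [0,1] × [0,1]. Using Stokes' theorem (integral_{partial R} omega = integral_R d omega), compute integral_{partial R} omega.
integral_(partial R) omega = 7

Stokes: integral_partial_R omega = integral_R d omega with d omega = (∂Q/∂x - ∂P/∂y) dx ∧ dy.
  ∂Q/∂x = 6*x + 2*y
  ∂P/∂y = -4*y - 1
  integrand = ∂Q/∂x - ∂P/∂y = 6*x + 6*y + 1.
Integrating over R: integral_0^1 integral_0^1 (6*x + 6*y + 1) dx dy = 7.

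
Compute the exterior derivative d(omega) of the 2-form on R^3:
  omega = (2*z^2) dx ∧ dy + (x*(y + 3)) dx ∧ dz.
d(omega) = (-x + 4*z) dx ∧ dy ∧ dz

For a 2-form omega = sum_{i<j} g_{ij} dx_i ∧ dx_j, the exterior derivative is
  d(omega) = sum_{i<j} d(g_{ij}) ∧ dx_i ∧ dx_j = sum_{i<j, k} (∂g_{ij}/∂x_k) dx_k ∧ dx_i ∧ dx_j.
Expand each term, using dx_k ∧ dx_i ∧ dx_j = sgn(permutation) dx_{(a)} ∧ dx_{(b)} ∧ dx_{(c)} with (a < b < c) sorted:
  d(2*z^2) includes (∂/∂z)(2*z^2) dz = (4*z) dz, which multiplied by dx ∧ dy gives (4*z) dx ∧ dy ∧ dz
  d(x*(y + 3)) includes (∂/∂y)(x*(y + 3)) dy = (x) dy, which multiplied by dx ∧ dz gives (-x) dx ∧ dy ∧ dz
Collecting like 3-forms: d(omega) = (-x + 4*z) dx ∧ dy ∧ dz.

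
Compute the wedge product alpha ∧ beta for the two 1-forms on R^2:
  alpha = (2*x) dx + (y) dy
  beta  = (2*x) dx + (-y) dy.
alpha ∧ beta = (-4*x*y) dx ∧ dy

Distribute the wedge, using dx_i ∧ dx_j = -dx_j ∧ dx_i and dx_i ∧ dx_i = 0. For each pair (i, j) with i < j, the coefficient of dx_i ∧ dx_j in alpha ∧ beta is (alpha_i * beta_j - alpha_j * beta_i). Collecting: alpha ∧ beta = (-4*x*y) dx ∧ dy.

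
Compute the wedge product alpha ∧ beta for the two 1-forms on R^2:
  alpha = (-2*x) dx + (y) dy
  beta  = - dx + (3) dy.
alpha ∧ beta = (-6*x + y) dx ∧ dy

Distribute the wedge, using dx_i ∧ dx_j = -dx_j ∧ dx_i and dx_i ∧ dx_i = 0. For each pair (i, j) with i < j, the coefficient of dx_i ∧ dx_j in alpha ∧ beta is (alpha_i * beta_j - alpha_j * beta_i). Collecting: alpha ∧ beta = (-6*x + y) dx ∧ dy.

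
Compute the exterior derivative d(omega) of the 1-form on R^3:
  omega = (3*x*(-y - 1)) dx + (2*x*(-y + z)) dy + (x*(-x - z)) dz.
d(omega) = (3*x - 2*y + 2*z) dx ∧ dy + (-2*x - z) dx ∧ dz + (-2*x) dy ∧ dz

For a 1-form omega = sum_i f_i dx_i, the exterior derivative is
  d(omega) = sum_{i < j} (∂f_j/∂x_i - ∂f_i/∂x_j) dx_i ∧ dx_j.
  coefficient of dx ∧ dy: ∂f_2/∂x - ∂f_1/∂y = ∂(2*x*(-y + z))/∂x - ∂(3*x*(-y - 1))/∂y = 3*x - 2*y + 2*z
  coefficient of dx ∧ dz: ∂f_3/∂x - ∂f_1/∂z = ∂(x*(-x - z))/∂x - ∂(3*x*(-y - 1))/∂z = -2*x - z
  coefficient of dy ∧ dz: ∂f_3/∂y - ∂f_2/∂z = ∂(x*(-x - z))/∂y - ∂(2*x*(-y + z))/∂z = -2*x
Assembling: d(omega) = (3*x - 2*y + 2*z) dx ∧ dy + (-2*x - z) dx ∧ dz + (-2*x) dy ∧ dz.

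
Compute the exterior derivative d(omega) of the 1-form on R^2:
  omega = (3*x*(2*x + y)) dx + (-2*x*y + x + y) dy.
d(omega) = (-3*x - 2*y + 1) dx ∧ dy

For a 1-form omega = sum_i f_i dx_i, the exterior derivative is
  d(omega) = sum_{i < j} (∂f_j/∂x_i - ∂f_i/∂x_j) dx_i ∧ dx_j.
  coefficient of dx ∧ dy: ∂f_2/∂x - ∂f_1/∂y = ∂(-2*x*y + x + y)/∂x - ∂(3*x*(2*x + y))/∂y = -3*x - 2*y + 1
Assembling: d(omega) = (-3*x - 2*y + 1) dx ∧ dy.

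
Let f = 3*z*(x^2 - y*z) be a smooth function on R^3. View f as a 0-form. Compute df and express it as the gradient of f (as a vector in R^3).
df = (6*x*z) dx + (-3*z^2) dy + (3*x^2 - 6*y*z) dz; grad f = (6*x*z, -3*z^2, 3*x^2 - 6*y*z)

For a 0-form f, d f = (∂f/∂x) dx + (∂f/∂y) dy + (∂f/∂z) dz. The components of the vector representation are exactly the entries of grad f in Cartesian coordinates:
  ∂f/∂x = 6*x*z
  ∂f/∂y = -3*z^2
  ∂f/∂z = 3*x^2 - 6*y*z.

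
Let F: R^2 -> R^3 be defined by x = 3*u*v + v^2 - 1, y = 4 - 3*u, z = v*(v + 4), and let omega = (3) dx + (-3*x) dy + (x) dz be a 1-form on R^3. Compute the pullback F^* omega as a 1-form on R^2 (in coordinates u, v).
F^* omega = (27*u*v + 9*v^2 + 9*v - 9) du + (6*u*v^2 + 12*u*v + 9*u + 2*v^3 + 4*v^2 + 4*v - 4) dv

Using F^*(f dg) = (f ∘ F) d(g ∘ F), substitute each coordinate x_i by F_i(u, v) in f_i, and replace dx_i by d F_i = (∂F_i/∂u) du + (∂F_i/∂v) dv.
  For the x component: f_1(F) = 3; d F_1 = (3*v) du + (3*u + 2*v) dv
  For the y component: f_2(F) = -9*u*v - 3*v^2 + 3; d F_2 = (-3) du + (0) dv
  For the z component: f_3(F) = 3*u*v + v^2 - 1; d F_3 = (0) du + (2*v + 4) dv
Combining and collecting du, dv coefficients:
  coeff of du: 27*u*v + 9*v^2 + 9*v - 9
  coeff of dv: 6*u*v^2 + 12*u*v + 9*u + 2*v^3 + 4*v^2 + 4*v - 4
F^* omega = (27*u*v + 9*v^2 + 9*v - 9) du + (6*u*v^2 + 12*u*v + 9*u + 2*v^3 + 4*v^2 + 4*v - 4) dv.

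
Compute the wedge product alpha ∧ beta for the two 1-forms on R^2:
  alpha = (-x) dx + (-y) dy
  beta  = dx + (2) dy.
alpha ∧ beta = (-2*x + y) dx ∧ dy

Distribute the wedge, using dx_i ∧ dx_j = -dx_j ∧ dx_i and dx_i ∧ dx_i = 0. For each pair (i, j) with i < j, the coefficient of dx_i ∧ dx_j in alpha ∧ beta is (alpha_i * beta_j - alpha_j * beta_i). Collecting: alpha ∧ beta = (-2*x + y) dx ∧ dy.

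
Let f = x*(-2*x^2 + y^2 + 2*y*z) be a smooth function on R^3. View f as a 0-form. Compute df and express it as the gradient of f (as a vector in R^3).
df = (-6*x^2 + y^2 + 2*y*z) dx + (2*x*(y + z)) dy + (2*x*y) dz; grad f = (-6*x^2 + y^2 + 2*y*z, 2*x*(y + z), 2*x*y)

For a 0-form f, d f = (∂f/∂x) dx + (∂f/∂y) dy + (∂f/∂z) dz. The components of the vector representation are exactly the entries of grad f in Cartesian coordinates:
  ∂f/∂x = -6*x^2 + y^2 + 2*y*z
  ∂f/∂y = 2*x*(y + z)
  ∂f/∂z = 2*x*y.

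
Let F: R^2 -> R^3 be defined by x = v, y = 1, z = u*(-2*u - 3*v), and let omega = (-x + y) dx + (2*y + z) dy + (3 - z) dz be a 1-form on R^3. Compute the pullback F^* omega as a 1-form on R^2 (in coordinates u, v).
F^* omega = (-8*u^3 - 18*u^2*v - 9*u*v^2 - 12*u - 9*v) du + (-6*u^3 - 9*u^2*v - 9*u - v + 1) dv

Using F^*(f dg) = (f ∘ F) d(g ∘ F), substitute each coordinate x_i by F_i(u, v) in f_i, and replace dx_i by d F_i = (∂F_i/∂u) du + (∂F_i/∂v) dv.
  For the x component: f_1(F) = 1 - v; d F_1 = (0) du + (1) dv
  For the y component: f_2(F) = -2*u^2 - 3*u*v + 2; d F_2 = (0) du + (0) dv
  For the z component: f_3(F) = 2*u^2 + 3*u*v + 3; d F_3 = (-4*u - 3*v) du + (-3*u) dv
Combining and collecting du, dv coefficients:
  coeff of du: -8*u^3 - 18*u^2*v - 9*u*v^2 - 12*u - 9*v
  coeff of dv: -6*u^3 - 9*u^2*v - 9*u - v + 1
F^* omega = (-8*u^3 - 18*u^2*v - 9*u*v^2 - 12*u - 9*v) du + (-6*u^3 - 9*u^2*v - 9*u - v + 1) dv.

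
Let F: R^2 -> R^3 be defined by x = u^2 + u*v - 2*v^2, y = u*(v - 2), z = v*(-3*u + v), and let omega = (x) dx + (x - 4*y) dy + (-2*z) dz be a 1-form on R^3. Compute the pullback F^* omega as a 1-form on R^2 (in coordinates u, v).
F^* omega = (2*u^3 + 4*u^2*v - 2*u^2 - 24*u*v^2 + 14*u*v - 16*u + 2*v^3 + 4*v^2) du + (2*u^3 - 24*u^2*v + 8*u^2 + 10*u*v^2 + 4*v^3) dv

Using F^*(f dg) = (f ∘ F) d(g ∘ F), substitute each coordinate x_i by F_i(u, v) in f_i, and replace dx_i by d F_i = (∂F_i/∂u) du + (∂F_i/∂v) dv.
  For the x component: f_1(F) = u^2 + u*v - 2*v^2; d F_1 = (2*u + v) du + (u - 4*v) dv
  For the y component: f_2(F) = u^2 - 3*u*v + 8*u - 2*v^2; d F_2 = (v - 2) du + (u) dv
  For the z component: f_3(F) = 2*v*(3*u - v); d F_3 = (-3*v) du + (-3*u + 2*v) dv
Combining and collecting du, dv coefficients:
  coeff of du: 2*u^3 + 4*u^2*v - 2*u^2 - 24*u*v^2 + 14*u*v - 16*u + 2*v^3 + 4*v^2
  coeff of dv: 2*u^3 - 24*u^2*v + 8*u^2 + 10*u*v^2 + 4*v^3
F^* omega = (2*u^3 + 4*u^2*v - 2*u^2 - 24*u*v^2 + 14*u*v - 16*u + 2*v^3 + 4*v^2) du + (2*u^3 - 24*u^2*v + 8*u^2 + 10*u*v^2 + 4*v^3) dv.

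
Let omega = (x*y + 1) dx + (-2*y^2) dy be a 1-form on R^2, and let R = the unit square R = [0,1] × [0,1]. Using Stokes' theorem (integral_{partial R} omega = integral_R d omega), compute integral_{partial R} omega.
integral_(partial R) omega = -1/2

Stokes: integral_partial_R omega = integral_R d omega with d omega = (∂Q/∂x - ∂P/∂y) dx ∧ dy.
  ∂Q/∂x = 0
  ∂P/∂y = x
  integrand = ∂Q/∂x - ∂P/∂y = -x.
Integrating over R: integral_0^1 integral_0^1 (-x) dx dy = -1/2.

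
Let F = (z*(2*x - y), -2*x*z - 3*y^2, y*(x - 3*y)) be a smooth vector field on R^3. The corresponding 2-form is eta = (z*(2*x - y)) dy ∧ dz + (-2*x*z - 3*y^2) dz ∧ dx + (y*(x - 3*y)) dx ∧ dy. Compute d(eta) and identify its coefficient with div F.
d(eta) = (-6*y + 2*z) dx ∧ dy ∧ dz; div F = -6*y + 2*z

For a 2-form in R^3 of the form above, applying d gives a 3-form with coefficient ∂P/∂x + ∂Q/∂y + ∂R/∂z:
  ∂P/∂x = 2*z
  ∂Q/∂y = -6*y
  ∂R/∂z = 0
Sum = -6*y + 2*z, which is exactly div F.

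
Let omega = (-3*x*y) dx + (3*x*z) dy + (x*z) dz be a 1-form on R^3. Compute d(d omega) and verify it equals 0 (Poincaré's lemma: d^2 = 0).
d(d omega) = 0

Step 1: d omega = sum_{i<j} (∂f_j/∂x_i - ∂f_i/∂x_j) dx_i ∧ dx_j:
  coeff of dx ∧ dy: 3*x + 3*z
  coeff of dx ∧ dz: z
  coeff of dy ∧ dz: -3*x
Step 2: Apply d again to each 2-form coefficient. The only possible 3-form in R^3 is dx ∧ dy ∧ dz, with coefficient
  ∂(coeff of dy∧dz)/∂x - ∂(coeff of dx∧dz)/∂y + ∂(coeff of dx∧dy)/∂z
  = ∂/∂x (-3*x) - ∂/∂y (z) + ∂/∂z (3*x + 3*z).
Each of these terms simplifies to sums of mixed partials that cancel in pairs. The result is 0 (by equality of mixed partials for smooth functions — Schwarz / Clairaut).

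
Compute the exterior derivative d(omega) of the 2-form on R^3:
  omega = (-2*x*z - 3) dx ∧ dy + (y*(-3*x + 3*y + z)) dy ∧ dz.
d(omega) = (-2*x - 3*y) dx ∧ dy ∧ dz

For a 2-form omega = sum_{i<j} g_{ij} dx_i ∧ dx_j, the exterior derivative is
  d(omega) = sum_{i<j} d(g_{ij}) ∧ dx_i ∧ dx_j = sum_{i<j, k} (∂g_{ij}/∂x_k) dx_k ∧ dx_i ∧ dx_j.
Expand each term, using dx_k ∧ dx_i ∧ dx_j = sgn(permutation) dx_{(a)} ∧ dx_{(b)} ∧ dx_{(c)} with (a < b < c) sorted:
  d(-2*x*z - 3) includes (∂/∂z)(-2*x*z - 3) dz = (-2*x) dz, which multiplied by dx ∧ dy gives (-2*x) dx ∧ dy ∧ dz
  d(y*(-3*x + 3*y + z)) includes (∂/∂x)(y*(-3*x + 3*y + z)) dx = (-3*y) dx, which multiplied by dy ∧ dz gives (-3*y) dx ∧ dy ∧ dz
Collecting like 3-forms: d(omega) = (-2*x - 3*y) dx ∧ dy ∧ dz.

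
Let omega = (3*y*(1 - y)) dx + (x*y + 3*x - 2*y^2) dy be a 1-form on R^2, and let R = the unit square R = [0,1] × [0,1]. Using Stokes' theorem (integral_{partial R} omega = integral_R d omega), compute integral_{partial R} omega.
integral_(partial R) omega = 7/2

Stokes: integral_partial_R omega = integral_R d omega with d omega = (∂Q/∂x - ∂P/∂y) dx ∧ dy.
  ∂Q/∂x = y + 3
  ∂P/∂y = 3 - 6*y
  integrand = ∂Q/∂x - ∂P/∂y = 7*y.
Integrating over R: integral_0^1 integral_0^1 (7*y) dx dy = 7/2.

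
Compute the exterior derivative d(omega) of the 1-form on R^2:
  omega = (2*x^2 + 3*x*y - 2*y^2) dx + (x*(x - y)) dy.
d(omega) = (-x + 3*y) dx ∧ dy

For a 1-form omega = sum_i f_i dx_i, the exterior derivative is
  d(omega) = sum_{i < j} (∂f_j/∂x_i - ∂f_i/∂x_j) dx_i ∧ dx_j.
  coefficient of dx ∧ dy: ∂f_2/∂x - ∂f_1/∂y = ∂(x*(x - y))/∂x - ∂(2*x^2 + 3*x*y - 2*y^2)/∂y = -x + 3*y
Assembling: d(omega) = (-x + 3*y) dx ∧ dy.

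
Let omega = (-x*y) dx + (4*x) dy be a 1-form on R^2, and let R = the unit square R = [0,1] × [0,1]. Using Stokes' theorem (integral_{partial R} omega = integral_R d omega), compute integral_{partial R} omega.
integral_(partial R) omega = 9/2

Stokes: integral_partial_R omega = integral_R d omega with d omega = (∂Q/∂x - ∂P/∂y) dx ∧ dy.
  ∂Q/∂x = 4
  ∂P/∂y = -x
  integrand = ∂Q/∂x - ∂P/∂y = x + 4.
Integrating over R: integral_0^1 integral_0^1 (x + 4) dx dy = 9/2.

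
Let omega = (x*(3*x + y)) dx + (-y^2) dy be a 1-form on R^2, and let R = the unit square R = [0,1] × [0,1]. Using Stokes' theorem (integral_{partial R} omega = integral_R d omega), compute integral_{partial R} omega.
integral_(partial R) omega = -1/2

Stokes: integral_partial_R omega = integral_R d omega with d omega = (∂Q/∂x - ∂P/∂y) dx ∧ dy.
  ∂Q/∂x = 0
  ∂P/∂y = x
  integrand = ∂Q/∂x - ∂P/∂y = -x.
Integrating over R: integral_0^1 integral_0^1 (-x) dx dy = -1/2.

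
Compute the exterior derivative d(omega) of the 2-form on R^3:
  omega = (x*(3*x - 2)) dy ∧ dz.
d(omega) = (6*x - 2) dx ∧ dy ∧ dz

For a 2-form omega = sum_{i<j} g_{ij} dx_i ∧ dx_j, the exterior derivative is
  d(omega) = sum_{i<j} d(g_{ij}) ∧ dx_i ∧ dx_j = sum_{i<j, k} (∂g_{ij}/∂x_k) dx_k ∧ dx_i ∧ dx_j.
Expand each term, using dx_k ∧ dx_i ∧ dx_j = sgn(permutation) dx_{(a)} ∧ dx_{(b)} ∧ dx_{(c)} with (a < b < c) sorted:
  d(x*(3*x - 2)) includes (∂/∂x)(x*(3*x - 2)) dx = (6*x - 2) dx, which multiplied by dy ∧ dz gives (6*x - 2) dx ∧ dy ∧ dz
Collecting like 3-forms: d(omega) = (6*x - 2) dx ∧ dy ∧ dz.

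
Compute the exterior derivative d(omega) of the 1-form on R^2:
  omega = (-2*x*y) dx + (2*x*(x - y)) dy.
d(omega) = (6*x - 2*y) dx ∧ dy

For a 1-form omega = sum_i f_i dx_i, the exterior derivative is
  d(omega) = sum_{i < j} (∂f_j/∂x_i - ∂f_i/∂x_j) dx_i ∧ dx_j.
  coefficient of dx ∧ dy: ∂f_2/∂x - ∂f_1/∂y = ∂(2*x*(x - y))/∂x - ∂(-2*x*y)/∂y = 6*x - 2*y
Assembling: d(omega) = (6*x - 2*y) dx ∧ dy.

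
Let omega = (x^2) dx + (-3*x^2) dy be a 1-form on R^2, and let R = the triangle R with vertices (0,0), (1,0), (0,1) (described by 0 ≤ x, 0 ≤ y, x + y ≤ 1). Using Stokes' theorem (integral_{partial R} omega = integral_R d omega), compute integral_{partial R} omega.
integral_(partial R) omega = -1

Stokes: integral_partial_R omega = integral_R d omega with d omega = (∂Q/∂x - ∂P/∂y) dx ∧ dy.
  ∂Q/∂x = -6*x
  ∂P/∂y = 0
  integrand = ∂Q/∂x - ∂P/∂y = -6*x.
Integrating over R: integral_0^1 integral_0^{1-x} (-6*x) dy dx = -1.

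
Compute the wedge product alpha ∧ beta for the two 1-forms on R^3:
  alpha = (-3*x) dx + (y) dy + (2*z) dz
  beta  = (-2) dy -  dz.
alpha ∧ beta = (6*x) dx ∧ dy + (3*x) dx ∧ dz + (-y + 4*z) dy ∧ dz

Distribute the wedge, using dx_i ∧ dx_j = -dx_j ∧ dx_i and dx_i ∧ dx_i = 0. For each pair (i, j) with i < j, the coefficient of dx_i ∧ dx_j in alpha ∧ beta is (alpha_i * beta_j - alpha_j * beta_i). Collecting: alpha ∧ beta = (6*x) dx ∧ dy + (3*x) dx ∧ dz + (-y + 4*z) dy ∧ dz.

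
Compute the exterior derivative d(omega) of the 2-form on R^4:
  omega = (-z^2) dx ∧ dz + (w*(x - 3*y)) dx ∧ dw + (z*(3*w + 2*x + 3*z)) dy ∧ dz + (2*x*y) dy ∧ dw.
d(omega) = (3*w + 2*y) dx ∧ dy ∧ dw + (2*z) dx ∧ dy ∧ dz + (3*z) dy ∧ dz ∧ dw

For a 2-form omega = sum_{i<j} g_{ij} dx_i ∧ dx_j, the exterior derivative is
  d(omega) = sum_{i<j} d(g_{ij}) ∧ dx_i ∧ dx_j = sum_{i<j, k} (∂g_{ij}/∂x_k) dx_k ∧ dx_i ∧ dx_j.
Expand each term, using dx_k ∧ dx_i ∧ dx_j = sgn(permutation) dx_{(a)} ∧ dx_{(b)} ∧ dx_{(c)} with (a < b < c) sorted:
  d(w*(x - 3*y)) includes (∂/∂y)(w*(x - 3*y)) dy = (-3*w) dy, which multiplied by dx ∧ dw gives (3*w) dx ∧ dy ∧ dw
  d(z*(3*w + 2*x + 3*z)) includes (∂/∂x)(z*(3*w + 2*x + 3*z)) dx = (2*z) dx, which multiplied by dy ∧ dz gives (2*z) dx ∧ dy ∧ dz
  d(z*(3*w + 2*x + 3*z)) includes (∂/∂w)(z*(3*w + 2*x + 3*z)) dw = (3*z) dw, which multiplied by dy ∧ dz gives (3*z) dy ∧ dz ∧ dw
  d(2*x*y) includes (∂/∂x)(2*x*y) dx = (2*y) dx, which multiplied by dy ∧ dw gives (2*y) dx ∧ dy ∧ dw
Collecting like 3-forms: d(omega) = (3*w + 2*y) dx ∧ dy ∧ dw + (2*z) dx ∧ dy ∧ dz + (3*z) dy ∧ dz ∧ dw.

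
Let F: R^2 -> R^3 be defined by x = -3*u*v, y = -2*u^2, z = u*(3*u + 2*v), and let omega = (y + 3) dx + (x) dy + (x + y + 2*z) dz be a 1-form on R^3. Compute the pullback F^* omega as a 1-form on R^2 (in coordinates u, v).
F^* omega = (24*u^3 + 32*u^2*v + 2*u*v^2 - 9*v) du + (u*(14*u^2 + 2*u*v - 9)) dv

Using F^*(f dg) = (f ∘ F) d(g ∘ F), substitute each coordinate x_i by F_i(u, v) in f_i, and replace dx_i by d F_i = (∂F_i/∂u) du + (∂F_i/∂v) dv.
  For the x component: f_1(F) = 3 - 2*u^2; d F_1 = (-3*v) du + (-3*u) dv
  For the y component: f_2(F) = -3*u*v; d F_2 = (-4*u) du + (0) dv
  For the z component: f_3(F) = u*(4*u + v); d F_3 = (6*u + 2*v) du + (2*u) dv
Combining and collecting du, dv coefficients:
  coeff of du: 24*u^3 + 32*u^2*v + 2*u*v^2 - 9*v
  coeff of dv: u*(14*u^2 + 2*u*v - 9)
F^* omega = (24*u^3 + 32*u^2*v + 2*u*v^2 - 9*v) du + (u*(14*u^2 + 2*u*v - 9)) dv.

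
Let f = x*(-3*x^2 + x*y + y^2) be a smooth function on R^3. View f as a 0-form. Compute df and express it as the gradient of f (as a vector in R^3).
df = (-9*x^2 + 2*x*y + y^2) dx + (x*(x + 2*y)) dy + (0) dz; grad f = (-9*x^2 + 2*x*y + y^2, x*(x + 2*y), 0)

For a 0-form f, d f = (∂f/∂x) dx + (∂f/∂y) dy + (∂f/∂z) dz. The components of the vector representation are exactly the entries of grad f in Cartesian coordinates:
  ∂f/∂x = -9*x^2 + 2*x*y + y^2
  ∂f/∂y = x*(x + 2*y)
  ∂f/∂z = 0.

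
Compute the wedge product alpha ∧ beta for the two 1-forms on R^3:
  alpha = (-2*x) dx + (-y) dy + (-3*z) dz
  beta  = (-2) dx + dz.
alpha ∧ beta = (-2*x - 6*z) dx ∧ dz + (-2*y) dx ∧ dy + (-y) dy ∧ dz

Distribute the wedge, using dx_i ∧ dx_j = -dx_j ∧ dx_i and dx_i ∧ dx_i = 0. For each pair (i, j) with i < j, the coefficient of dx_i ∧ dx_j in alpha ∧ beta is (alpha_i * beta_j - alpha_j * beta_i). Collecting: alpha ∧ beta = (-2*x - 6*z) dx ∧ dz + (-2*y) dx ∧ dy + (-y) dy ∧ dz.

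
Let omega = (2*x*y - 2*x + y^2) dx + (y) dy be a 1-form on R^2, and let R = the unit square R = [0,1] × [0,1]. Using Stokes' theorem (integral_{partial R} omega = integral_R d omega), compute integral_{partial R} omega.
integral_(partial R) omega = -2

Stokes: integral_partial_R omega = integral_R d omega with d omega = (∂Q/∂x - ∂P/∂y) dx ∧ dy.
  ∂Q/∂x = 0
  ∂P/∂y = 2*x + 2*y
  integrand = ∂Q/∂x - ∂P/∂y = -2*x - 2*y.
Integrating over R: integral_0^1 integral_0^1 (-2*x - 2*y) dx dy = -2.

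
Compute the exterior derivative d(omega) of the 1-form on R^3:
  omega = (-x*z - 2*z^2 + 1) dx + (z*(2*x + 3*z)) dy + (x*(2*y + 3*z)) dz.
d(omega) = (2*z) dx ∧ dy + (x + 2*y + 7*z) dx ∧ dz + (-6*z) dy ∧ dz

For a 1-form omega = sum_i f_i dx_i, the exterior derivative is
  d(omega) = sum_{i < j} (∂f_j/∂x_i - ∂f_i/∂x_j) dx_i ∧ dx_j.
  coefficient of dx ∧ dy: ∂f_2/∂x - ∂f_1/∂y = ∂(z*(2*x + 3*z))/∂x - ∂(-x*z - 2*z^2 + 1)/∂y = 2*z
  coefficient of dx ∧ dz: ∂f_3/∂x - ∂f_1/∂z = ∂(x*(2*y + 3*z))/∂x - ∂(-x*z - 2*z^2 + 1)/∂z = x + 2*y + 7*z
  coefficient of dy ∧ dz: ∂f_3/∂y - ∂f_2/∂z = ∂(x*(2*y + 3*z))/∂y - ∂(z*(2*x + 3*z))/∂z = -6*z
Assembling: d(omega) = (2*z) dx ∧ dy + (x + 2*y + 7*z) dx ∧ dz + (-6*z) dy ∧ dz.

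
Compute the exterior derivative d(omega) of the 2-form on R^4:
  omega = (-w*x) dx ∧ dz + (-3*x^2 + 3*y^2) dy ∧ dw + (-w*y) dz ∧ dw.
d(omega) = (-x) dx ∧ dz ∧ dw + (-6*x) dx ∧ dy ∧ dw + (-w) dy ∧ dz ∧ dw

For a 2-form omega = sum_{i<j} g_{ij} dx_i ∧ dx_j, the exterior derivative is
  d(omega) = sum_{i<j} d(g_{ij}) ∧ dx_i ∧ dx_j = sum_{i<j, k} (∂g_{ij}/∂x_k) dx_k ∧ dx_i ∧ dx_j.
Expand each term, using dx_k ∧ dx_i ∧ dx_j = sgn(permutation) dx_{(a)} ∧ dx_{(b)} ∧ dx_{(c)} with (a < b < c) sorted:
  d(-w*x) includes (∂/∂w)(-w*x) dw = (-x) dw, which multiplied by dx ∧ dz gives (-x) dx ∧ dz ∧ dw
  d(-3*x^2 + 3*y^2) includes (∂/∂x)(-3*x^2 + 3*y^2) dx = (-6*x) dx, which multiplied by dy ∧ dw gives (-6*x) dx ∧ dy ∧ dw
  d(-w*y) includes (∂/∂y)(-w*y) dy = (-w) dy, which multiplied by dz ∧ dw gives (-w) dy ∧ dz ∧ dw
Collecting like 3-forms: d(omega) = (-x) dx ∧ dz ∧ dw + (-6*x) dx ∧ dy ∧ dw + (-w) dy ∧ dz ∧ dw.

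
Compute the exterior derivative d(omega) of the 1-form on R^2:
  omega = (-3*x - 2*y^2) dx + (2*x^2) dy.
d(omega) = (4*x + 4*y) dx ∧ dy

For a 1-form omega = sum_i f_i dx_i, the exterior derivative is
  d(omega) = sum_{i < j} (∂f_j/∂x_i - ∂f_i/∂x_j) dx_i ∧ dx_j.
  coefficient of dx ∧ dy: ∂f_2/∂x - ∂f_1/∂y = ∂(2*x^2)/∂x - ∂(-3*x - 2*y^2)/∂y = 4*x + 4*y
Assembling: d(omega) = (4*x + 4*y) dx ∧ dy.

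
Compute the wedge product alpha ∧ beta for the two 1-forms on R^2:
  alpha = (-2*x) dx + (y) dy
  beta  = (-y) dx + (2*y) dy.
alpha ∧ beta = (y*(-4*x + y)) dx ∧ dy

Distribute the wedge, using dx_i ∧ dx_j = -dx_j ∧ dx_i and dx_i ∧ dx_i = 0. For each pair (i, j) with i < j, the coefficient of dx_i ∧ dx_j in alpha ∧ beta is (alpha_i * beta_j - alpha_j * beta_i). Collecting: alpha ∧ beta = (y*(-4*x + y)) dx ∧ dy.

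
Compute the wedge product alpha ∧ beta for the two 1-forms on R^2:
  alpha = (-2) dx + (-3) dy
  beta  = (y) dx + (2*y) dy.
alpha ∧ beta = (-y) dx ∧ dy

Distribute the wedge, using dx_i ∧ dx_j = -dx_j ∧ dx_i and dx_i ∧ dx_i = 0. For each pair (i, j) with i < j, the coefficient of dx_i ∧ dx_j in alpha ∧ beta is (alpha_i * beta_j - alpha_j * beta_i). Collecting: alpha ∧ beta = (-y) dx ∧ dy.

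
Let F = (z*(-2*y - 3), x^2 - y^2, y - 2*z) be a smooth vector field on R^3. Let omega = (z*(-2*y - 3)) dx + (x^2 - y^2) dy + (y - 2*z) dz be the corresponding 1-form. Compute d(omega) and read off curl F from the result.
d(omega) = (1) dy ∧ dz + (-2*y - 3) dz ∧ dx + (2*x + 2*z) dx ∧ dy; curl F = (1, -2*y - 3, 2*x + 2*z)

d omega = sum_{i<j} (∂f_j/∂x_i - ∂f_i/∂x_j) dx_i ∧ dx_j. Under the identification (dy ∧ dz, dz ∧ dx, dx ∧ dy) ↔ (e_x, e_y, e_z), the coefficients are exactly the components of curl F. Compute:
  ∂R/∂y - ∂Q/∂z = (1) - (0) = 1
  ∂P/∂z - ∂R/∂x = (-2*y - 3) - (0) = -2*y - 3
  ∂Q/∂x - ∂P/∂y = (2*x) - (-2*z) = 2*x + 2*z.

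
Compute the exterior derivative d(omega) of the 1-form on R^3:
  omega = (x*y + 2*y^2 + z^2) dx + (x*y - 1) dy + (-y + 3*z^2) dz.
d(omega) = (-x - 3*y) dx ∧ dy + (-2*z) dx ∧ dz + (-1) dy ∧ dz

For a 1-form omega = sum_i f_i dx_i, the exterior derivative is
  d(omega) = sum_{i < j} (∂f_j/∂x_i - ∂f_i/∂x_j) dx_i ∧ dx_j.
  coefficient of dx ∧ dy: ∂f_2/∂x - ∂f_1/∂y = ∂(x*y - 1)/∂x - ∂(x*y + 2*y^2 + z^2)/∂y = -x - 3*y
  coefficient of dx ∧ dz: ∂f_3/∂x - ∂f_1/∂z = ∂(-y + 3*z^2)/∂x - ∂(x*y + 2*y^2 + z^2)/∂z = -2*z
  coefficient of dy ∧ dz: ∂f_3/∂y - ∂f_2/∂z = ∂(-y + 3*z^2)/∂y - ∂(x*y - 1)/∂z = -1
Assembling: d(omega) = (-x - 3*y) dx ∧ dy + (-2*z) dx ∧ dz + (-1) dy ∧ dz.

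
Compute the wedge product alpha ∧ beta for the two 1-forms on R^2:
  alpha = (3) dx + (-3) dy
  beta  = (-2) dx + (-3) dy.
alpha ∧ beta = (-15) dx ∧ dy

Distribute the wedge, using dx_i ∧ dx_j = -dx_j ∧ dx_i and dx_i ∧ dx_i = 0. For each pair (i, j) with i < j, the coefficient of dx_i ∧ dx_j in alpha ∧ beta is (alpha_i * beta_j - alpha_j * beta_i). Collecting: alpha ∧ beta = (-15) dx ∧ dy.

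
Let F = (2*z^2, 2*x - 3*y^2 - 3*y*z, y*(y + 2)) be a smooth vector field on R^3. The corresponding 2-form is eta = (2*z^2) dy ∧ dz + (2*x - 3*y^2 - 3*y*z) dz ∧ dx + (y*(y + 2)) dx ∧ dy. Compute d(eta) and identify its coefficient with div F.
d(eta) = (-6*y - 3*z) dx ∧ dy ∧ dz; div F = -6*y - 3*z

For a 2-form in R^3 of the form above, applying d gives a 3-form with coefficient ∂P/∂x + ∂Q/∂y + ∂R/∂z:
  ∂P/∂x = 0
  ∂Q/∂y = -6*y - 3*z
  ∂R/∂z = 0
Sum = -6*y - 3*z, which is exactly div F.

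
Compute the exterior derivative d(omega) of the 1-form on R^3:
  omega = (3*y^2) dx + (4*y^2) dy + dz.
d(omega) = (-6*y) dx ∧ dy

For a 1-form omega = sum_i f_i dx_i, the exterior derivative is
  d(omega) = sum_{i < j} (∂f_j/∂x_i - ∂f_i/∂x_j) dx_i ∧ dx_j.
  coefficient of dx ∧ dy: ∂f_2/∂x - ∂f_1/∂y = ∂(4*y^2)/∂x - ∂(3*y^2)/∂y = -6*y
Assembling: d(omega) = (-6*y) dx ∧ dy.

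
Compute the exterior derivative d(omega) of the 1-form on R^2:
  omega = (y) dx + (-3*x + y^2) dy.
d(omega) = (-4) dx ∧ dy

For a 1-form omega = sum_i f_i dx_i, the exterior derivative is
  d(omega) = sum_{i < j} (∂f_j/∂x_i - ∂f_i/∂x_j) dx_i ∧ dx_j.
  coefficient of dx ∧ dy: ∂f_2/∂x - ∂f_1/∂y = ∂(-3*x + y^2)/∂x - ∂(y)/∂y = -4
Assembling: d(omega) = (-4) dx ∧ dy.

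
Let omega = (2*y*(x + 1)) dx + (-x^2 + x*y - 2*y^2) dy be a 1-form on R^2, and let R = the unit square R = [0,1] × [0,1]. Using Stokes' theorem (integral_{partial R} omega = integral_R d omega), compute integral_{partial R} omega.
integral_(partial R) omega = -7/2

Stokes: integral_partial_R omega = integral_R d omega with d omega = (∂Q/∂x - ∂P/∂y) dx ∧ dy.
  ∂Q/∂x = -2*x + y
  ∂P/∂y = 2*x + 2
  integrand = ∂Q/∂x - ∂P/∂y = -4*x + y - 2.
Integrating over R: integral_0^1 integral_0^1 (-4*x + y - 2) dx dy = -7/2.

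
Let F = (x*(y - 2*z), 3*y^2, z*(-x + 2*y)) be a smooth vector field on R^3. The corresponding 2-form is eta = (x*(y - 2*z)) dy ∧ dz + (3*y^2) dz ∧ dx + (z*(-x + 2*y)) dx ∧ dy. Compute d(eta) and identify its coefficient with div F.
d(eta) = (-x + 9*y - 2*z) dx ∧ dy ∧ dz; div F = -x + 9*y - 2*z

For a 2-form in R^3 of the form above, applying d gives a 3-form with coefficient ∂P/∂x + ∂Q/∂y + ∂R/∂z:
  ∂P/∂x = y - 2*z
  ∂Q/∂y = 6*y
  ∂R/∂z = -x + 2*y
Sum = -x + 9*y - 2*z, which is exactly div F.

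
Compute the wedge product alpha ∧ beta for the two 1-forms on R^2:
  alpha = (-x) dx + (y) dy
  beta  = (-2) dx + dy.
alpha ∧ beta = (-x + 2*y) dx ∧ dy

Distribute the wedge, using dx_i ∧ dx_j = -dx_j ∧ dx_i and dx_i ∧ dx_i = 0. For each pair (i, j) with i < j, the coefficient of dx_i ∧ dx_j in alpha ∧ beta is (alpha_i * beta_j - alpha_j * beta_i). Collecting: alpha ∧ beta = (-x + 2*y) dx ∧ dy.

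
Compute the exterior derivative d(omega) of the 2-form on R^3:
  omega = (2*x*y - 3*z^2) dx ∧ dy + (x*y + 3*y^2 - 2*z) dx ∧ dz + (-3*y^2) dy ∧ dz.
d(omega) = (-x - 6*y - 6*z) dx ∧ dy ∧ dz

For a 2-form omega = sum_{i<j} g_{ij} dx_i ∧ dx_j, the exterior derivative is
  d(omega) = sum_{i<j} d(g_{ij}) ∧ dx_i ∧ dx_j = sum_{i<j, k} (∂g_{ij}/∂x_k) dx_k ∧ dx_i ∧ dx_j.
Expand each term, using dx_k ∧ dx_i ∧ dx_j = sgn(permutation) dx_{(a)} ∧ dx_{(b)} ∧ dx_{(c)} with (a < b < c) sorted:
  d(2*x*y - 3*z^2) includes (∂/∂z)(2*x*y - 3*z^2) dz = (-6*z) dz, which multiplied by dx ∧ dy gives (-6*z) dx ∧ dy ∧ dz
  d(x*y + 3*y^2 - 2*z) includes (∂/∂y)(x*y + 3*y^2 - 2*z) dy = (x + 6*y) dy, which multiplied by dx ∧ dz gives (-x - 6*y) dx ∧ dy ∧ dz
Collecting like 3-forms: d(omega) = (-x - 6*y - 6*z) dx ∧ dy ∧ dz.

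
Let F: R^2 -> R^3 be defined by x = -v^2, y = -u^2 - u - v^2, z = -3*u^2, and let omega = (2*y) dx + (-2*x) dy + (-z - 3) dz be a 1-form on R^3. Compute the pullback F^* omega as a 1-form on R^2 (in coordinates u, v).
F^* omega = (-18*u^3 - 4*u*v^2 + 18*u - 2*v^2) du + (4*u*v*(u + 1)) dv

Using F^*(f dg) = (f ∘ F) d(g ∘ F), substitute each coordinate x_i by F_i(u, v) in f_i, and replace dx_i by d F_i = (∂F_i/∂u) du + (∂F_i/∂v) dv.
  For the x component: f_1(F) = -2*u^2 - 2*u - 2*v^2; d F_1 = (0) du + (-2*v) dv
  For the y component: f_2(F) = 2*v^2; d F_2 = (-2*u - 1) du + (-2*v) dv
  For the z component: f_3(F) = 3*u^2 - 3; d F_3 = (-6*u) du + (0) dv
Combining and collecting du, dv coefficients:
  coeff of du: -18*u^3 - 4*u*v^2 + 18*u - 2*v^2
  coeff of dv: 4*u*v*(u + 1)
F^* omega = (-18*u^3 - 4*u*v^2 + 18*u - 2*v^2) du + (4*u*v*(u + 1)) dv.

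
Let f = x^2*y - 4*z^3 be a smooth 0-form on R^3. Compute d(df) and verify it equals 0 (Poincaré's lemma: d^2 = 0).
d(df) = 0

Step 1: df = sum_i (∂f/∂x_i) dx_i = (2*x*y) dx + (x^2) dy + (-12*z^2) dz.
Step 2: Apply d again. Using the 1-form formula, the coefficient of dx ∧ dy in d(df) is ∂^2 f/∂x ∂y - ∂^2 f/∂y ∂x = (2*x) - (2*x) = 0 (equality of mixed partials for smooth f).
Similarly for dx ∧ dz and dy ∧ dz — all coefficients vanish. So d(df) = 0.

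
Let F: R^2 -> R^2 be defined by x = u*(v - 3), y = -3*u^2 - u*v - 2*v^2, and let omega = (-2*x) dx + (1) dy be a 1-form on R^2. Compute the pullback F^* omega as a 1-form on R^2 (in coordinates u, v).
F^* omega = (-2*u*v^2 + 12*u*v - 24*u - v) du + (-2*u^2*v + 6*u^2 - u - 4*v) dv

Using F^*(f dg) = (f ∘ F) d(g ∘ F), substitute each coordinate x_i by F_i(u, v) in f_i, and replace dx_i by d F_i = (∂F_i/∂u) du + (∂F_i/∂v) dv.
  For the x component: f_1(F) = 2*u*(3 - v); d F_1 = (v - 3) du + (u) dv
  For the y component: f_2(F) = 1; d F_2 = (-6*u - v) du + (-u - 4*v) dv
Combining and collecting du, dv coefficients:
  coeff of du: -2*u*v^2 + 12*u*v - 24*u - v
  coeff of dv: -2*u^2*v + 6*u^2 - u - 4*v
F^* omega = (-2*u*v^2 + 12*u*v - 24*u - v) du + (-2*u^2*v + 6*u^2 - u - 4*v) dv.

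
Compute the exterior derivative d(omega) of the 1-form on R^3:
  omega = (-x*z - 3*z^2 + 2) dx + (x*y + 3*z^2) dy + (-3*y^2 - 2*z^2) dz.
d(omega) = (y) dx ∧ dy + (x + 6*z) dx ∧ dz + (-6*y - 6*z) dy ∧ dz

For a 1-form omega = sum_i f_i dx_i, the exterior derivative is
  d(omega) = sum_{i < j} (∂f_j/∂x_i - ∂f_i/∂x_j) dx_i ∧ dx_j.
  coefficient of dx ∧ dy: ∂f_2/∂x - ∂f_1/∂y = ∂(x*y + 3*z^2)/∂x - ∂(-x*z - 3*z^2 + 2)/∂y = y
  coefficient of dx ∧ dz: ∂f_3/∂x - ∂f_1/∂z = ∂(-3*y^2 - 2*z^2)/∂x - ∂(-x*z - 3*z^2 + 2)/∂z = x + 6*z
  coefficient of dy ∧ dz: ∂f_3/∂y - ∂f_2/∂z = ∂(-3*y^2 - 2*z^2)/∂y - ∂(x*y + 3*z^2)/∂z = -6*y - 6*z
Assembling: d(omega) = (y) dx ∧ dy + (x + 6*z) dx ∧ dz + (-6*y - 6*z) dy ∧ dz.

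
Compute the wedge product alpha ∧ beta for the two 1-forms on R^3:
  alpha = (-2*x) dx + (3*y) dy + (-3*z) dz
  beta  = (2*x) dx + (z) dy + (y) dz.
alpha ∧ beta = (-2*x*(3*y + z)) dx ∧ dy + (2*x*(-y + 3*z)) dx ∧ dz + (3*y^2 + 3*z^2) dy ∧ dz

Distribute the wedge, using dx_i ∧ dx_j = -dx_j ∧ dx_i and dx_i ∧ dx_i = 0. For each pair (i, j) with i < j, the coefficient of dx_i ∧ dx_j in alpha ∧ beta is (alpha_i * beta_j - alpha_j * beta_i). Collecting: alpha ∧ beta = (-2*x*(3*y + z)) dx ∧ dy + (2*x*(-y + 3*z)) dx ∧ dz + (3*y^2 + 3*z^2) dy ∧ dz.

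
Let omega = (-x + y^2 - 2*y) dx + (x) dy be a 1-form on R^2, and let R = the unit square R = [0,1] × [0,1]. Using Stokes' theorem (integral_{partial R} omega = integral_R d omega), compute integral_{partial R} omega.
integral_(partial R) omega = 2

Stokes: integral_partial_R omega = integral_R d omega with d omega = (∂Q/∂x - ∂P/∂y) dx ∧ dy.
  ∂Q/∂x = 1
  ∂P/∂y = 2*y - 2
  integrand = ∂Q/∂x - ∂P/∂y = 3 - 2*y.
Integrating over R: integral_0^1 integral_0^1 (3 - 2*y) dx dy = 2.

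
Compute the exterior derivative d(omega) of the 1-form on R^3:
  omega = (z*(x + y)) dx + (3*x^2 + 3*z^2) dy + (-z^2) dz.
d(omega) = (6*x - z) dx ∧ dy + (-x - y) dx ∧ dz + (-6*z) dy ∧ dz

For a 1-form omega = sum_i f_i dx_i, the exterior derivative is
  d(omega) = sum_{i < j} (∂f_j/∂x_i - ∂f_i/∂x_j) dx_i ∧ dx_j.
  coefficient of dx ∧ dy: ∂f_2/∂x - ∂f_1/∂y = ∂(3*x^2 + 3*z^2)/∂x - ∂(z*(x + y))/∂y = 6*x - z
  coefficient of dx ∧ dz: ∂f_3/∂x - ∂f_1/∂z = ∂(-z^2)/∂x - ∂(z*(x + y))/∂z = -x - y
  coefficient of dy ∧ dz: ∂f_3/∂y - ∂f_2/∂z = ∂(-z^2)/∂y - ∂(3*x^2 + 3*z^2)/∂z = -6*z
Assembling: d(omega) = (6*x - z) dx ∧ dy + (-x - y) dx ∧ dz + (-6*z) dy ∧ dz.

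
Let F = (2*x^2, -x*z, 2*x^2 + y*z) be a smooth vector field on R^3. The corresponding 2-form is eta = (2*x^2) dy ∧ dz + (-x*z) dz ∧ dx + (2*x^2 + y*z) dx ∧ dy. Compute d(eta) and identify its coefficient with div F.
d(eta) = (4*x + y) dx ∧ dy ∧ dz; div F = 4*x + y

For a 2-form in R^3 of the form above, applying d gives a 3-form with coefficient ∂P/∂x + ∂Q/∂y + ∂R/∂z:
  ∂P/∂x = 4*x
  ∂Q/∂y = 0
  ∂R/∂z = y
Sum = 4*x + y, which is exactly div F.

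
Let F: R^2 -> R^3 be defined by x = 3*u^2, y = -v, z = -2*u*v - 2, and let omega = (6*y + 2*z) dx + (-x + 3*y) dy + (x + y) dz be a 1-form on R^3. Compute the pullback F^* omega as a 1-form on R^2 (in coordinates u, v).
F^* omega = (-30*u^2*v - 36*u*v - 24*u + 2*v^2) du + (-6*u^3 + 3*u^2 + 2*u*v + 3*v) dv

Using F^*(f dg) = (f ∘ F) d(g ∘ F), substitute each coordinate x_i by F_i(u, v) in f_i, and replace dx_i by d F_i = (∂F_i/∂u) du + (∂F_i/∂v) dv.
  For the x component: f_1(F) = -4*u*v - 6*v - 4; d F_1 = (6*u) du + (0) dv
  For the y component: f_2(F) = -3*u^2 - 3*v; d F_2 = (0) du + (-1) dv
  For the z component: f_3(F) = 3*u^2 - v; d F_3 = (-2*v) du + (-2*u) dv
Combining and collecting du, dv coefficients:
  coeff of du: -30*u^2*v - 36*u*v - 24*u + 2*v^2
  coeff of dv: -6*u^3 + 3*u^2 + 2*u*v + 3*v
F^* omega = (-30*u^2*v - 36*u*v - 24*u + 2*v^2) du + (-6*u^3 + 3*u^2 + 2*u*v + 3*v) dv.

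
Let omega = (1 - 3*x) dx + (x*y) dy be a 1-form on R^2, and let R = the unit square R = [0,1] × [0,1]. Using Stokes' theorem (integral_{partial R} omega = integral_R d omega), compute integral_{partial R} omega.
integral_(partial R) omega = 1/2

Stokes: integral_partial_R omega = integral_R d omega with d omega = (∂Q/∂x - ∂P/∂y) dx ∧ dy.
  ∂Q/∂x = y
  ∂P/∂y = 0
  integrand = ∂Q/∂x - ∂P/∂y = y.
Integrating over R: integral_0^1 integral_0^1 (y) dx dy = 1/2.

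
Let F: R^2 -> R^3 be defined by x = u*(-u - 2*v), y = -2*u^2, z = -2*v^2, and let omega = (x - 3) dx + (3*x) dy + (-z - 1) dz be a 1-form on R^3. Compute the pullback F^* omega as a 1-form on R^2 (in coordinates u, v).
F^* omega = (14*u^3 + 30*u^2*v + 4*u*v^2 + 6*u + 6*v) du + (2*u^3 + 4*u^2*v + 6*u - 8*v^3 + 4*v) dv

Using F^*(f dg) = (f ∘ F) d(g ∘ F), substitute each coordinate x_i by F_i(u, v) in f_i, and replace dx_i by d F_i = (∂F_i/∂u) du + (∂F_i/∂v) dv.
  For the x component: f_1(F) = -u^2 - 2*u*v - 3; d F_1 = (-2*u - 2*v) du + (-2*u) dv
  For the y component: f_2(F) = 3*u*(-u - 2*v); d F_2 = (-4*u) du + (0) dv
  For the z component: f_3(F) = 2*v^2 - 1; d F_3 = (0) du + (-4*v) dv
Combining and collecting du, dv coefficients:
  coeff of du: 14*u^3 + 30*u^2*v + 4*u*v^2 + 6*u + 6*v
  coeff of dv: 2*u^3 + 4*u^2*v + 6*u - 8*v^3 + 4*v
F^* omega = (14*u^3 + 30*u^2*v + 4*u*v^2 + 6*u + 6*v) du + (2*u^3 + 4*u^2*v + 6*u - 8*v^3 + 4*v) dv.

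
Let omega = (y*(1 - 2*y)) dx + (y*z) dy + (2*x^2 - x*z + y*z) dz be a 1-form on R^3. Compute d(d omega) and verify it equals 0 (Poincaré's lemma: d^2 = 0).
d(d omega) = 0

Step 1: d omega = sum_{i<j} (∂f_j/∂x_i - ∂f_i/∂x_j) dx_i ∧ dx_j:
  coeff of dx ∧ dy: 4*y - 1
  coeff of dx ∧ dz: 4*x - z
  coeff of dy ∧ dz: -y + z
Step 2: Apply d again to each 2-form coefficient. The only possible 3-form in R^3 is dx ∧ dy ∧ dz, with coefficient
  ∂(coeff of dy∧dz)/∂x - ∂(coeff of dx∧dz)/∂y + ∂(coeff of dx∧dy)/∂z
  = ∂/∂x (-y + z) - ∂/∂y (4*x - z) + ∂/∂z (4*y - 1).
Each of these terms simplifies to sums of mixed partials that cancel in pairs. The result is 0 (by equality of mixed partials for smooth functions — Schwarz / Clairaut).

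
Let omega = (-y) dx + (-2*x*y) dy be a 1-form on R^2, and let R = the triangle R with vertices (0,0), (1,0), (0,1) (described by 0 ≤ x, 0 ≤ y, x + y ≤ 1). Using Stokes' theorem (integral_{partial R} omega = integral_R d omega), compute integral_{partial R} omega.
integral_(partial R) omega = 1/6

Stokes: integral_partial_R omega = integral_R d omega with d omega = (∂Q/∂x - ∂P/∂y) dx ∧ dy.
  ∂Q/∂x = -2*y
  ∂P/∂y = -1
  integrand = ∂Q/∂x - ∂P/∂y = 1 - 2*y.
Integrating over R: integral_0^1 integral_0^{1-x} (1 - 2*y) dy dx = 1/6.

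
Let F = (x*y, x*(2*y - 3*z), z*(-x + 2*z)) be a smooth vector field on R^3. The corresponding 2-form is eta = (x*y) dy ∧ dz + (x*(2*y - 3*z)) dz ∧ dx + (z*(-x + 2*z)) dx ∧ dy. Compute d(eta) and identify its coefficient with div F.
d(eta) = (x + y + 4*z) dx ∧ dy ∧ dz; div F = x + y + 4*z

For a 2-form in R^3 of the form above, applying d gives a 3-form with coefficient ∂P/∂x + ∂Q/∂y + ∂R/∂z:
  ∂P/∂x = y
  ∂Q/∂y = 2*x
  ∂R/∂z = -x + 4*z
Sum = x + y + 4*z, which is exactly div F.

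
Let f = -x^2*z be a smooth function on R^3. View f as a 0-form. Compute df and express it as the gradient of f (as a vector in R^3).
df = (-2*x*z) dx + (0) dy + (-x^2) dz; grad f = (-2*x*z, 0, -x^2)

For a 0-form f, d f = (∂f/∂x) dx + (∂f/∂y) dy + (∂f/∂z) dz. The components of the vector representation are exactly the entries of grad f in Cartesian coordinates:
  ∂f/∂x = -2*x*z
  ∂f/∂y = 0
  ∂f/∂z = -x^2.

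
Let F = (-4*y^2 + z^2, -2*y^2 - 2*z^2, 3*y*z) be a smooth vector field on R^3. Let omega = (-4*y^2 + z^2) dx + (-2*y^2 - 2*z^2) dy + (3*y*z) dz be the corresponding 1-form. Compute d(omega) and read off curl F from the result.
d(omega) = (7*z) dy ∧ dz + (2*z) dz ∧ dx + (8*y) dx ∧ dy; curl F = (7*z, 2*z, 8*y)

d omega = sum_{i<j} (∂f_j/∂x_i - ∂f_i/∂x_j) dx_i ∧ dx_j. Under the identification (dy ∧ dz, dz ∧ dx, dx ∧ dy) ↔ (e_x, e_y, e_z), the coefficients are exactly the components of curl F. Compute:
  ∂R/∂y - ∂Q/∂z = (3*z) - (-4*z) = 7*z
  ∂P/∂z - ∂R/∂x = (2*z) - (0) = 2*z
  ∂Q/∂x - ∂P/∂y = (0) - (-8*y) = 8*y.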